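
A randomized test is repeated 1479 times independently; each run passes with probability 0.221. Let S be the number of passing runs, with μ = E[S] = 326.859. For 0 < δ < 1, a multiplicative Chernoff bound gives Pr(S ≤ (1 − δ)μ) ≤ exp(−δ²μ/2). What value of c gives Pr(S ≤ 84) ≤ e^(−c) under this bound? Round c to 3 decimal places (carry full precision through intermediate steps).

Write 84 = (1 − δ)μ, so δ = 1 − 84/326.859 = 0.7430085…
Then the exponent is δ²μ/2 = (μ − 84)²/(2μ) = 90.223145.

90.223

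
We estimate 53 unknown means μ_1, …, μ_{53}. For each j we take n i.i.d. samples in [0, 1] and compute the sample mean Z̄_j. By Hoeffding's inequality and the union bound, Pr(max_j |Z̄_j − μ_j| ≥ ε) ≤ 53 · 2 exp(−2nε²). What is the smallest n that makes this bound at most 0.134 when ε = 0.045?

1648

Need 2·53·exp(−2nε²) ≤ 0.134, i.e. exp(−2nε²) ≤ 0.134/106.
So 2nε² ≥ ln(106/0.134) = 6.673355.
Hence n ≥ 6.673355/(2·0.045²) = 1647.742.
The smallest integer n is 1648.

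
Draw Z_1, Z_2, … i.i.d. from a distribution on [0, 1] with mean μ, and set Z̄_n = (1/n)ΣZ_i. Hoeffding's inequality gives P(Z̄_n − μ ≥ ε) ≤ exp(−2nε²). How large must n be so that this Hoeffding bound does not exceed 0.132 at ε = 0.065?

Require exp(−2nε²) ≤ 0.132, i.e. 2nε² ≥ ln(1/0.132) = 2.024953.
So n ≥ 2.024953 / (2·0.065²) = 239.639.
The smallest integer n is 240.

240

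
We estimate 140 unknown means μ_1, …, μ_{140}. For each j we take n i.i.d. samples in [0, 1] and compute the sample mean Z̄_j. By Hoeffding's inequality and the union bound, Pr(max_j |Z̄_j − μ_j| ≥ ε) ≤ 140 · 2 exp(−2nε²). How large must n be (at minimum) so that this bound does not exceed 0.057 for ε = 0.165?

Need 2·140·exp(−2nε²) ≤ 0.057, i.e. exp(−2nε²) ≤ 0.057/280.
So 2nε² ≥ ln(280/0.057) = 8.499494.
Hence n ≥ 8.499494/(2·0.165²) = 156.097.
The smallest integer n is 157.

157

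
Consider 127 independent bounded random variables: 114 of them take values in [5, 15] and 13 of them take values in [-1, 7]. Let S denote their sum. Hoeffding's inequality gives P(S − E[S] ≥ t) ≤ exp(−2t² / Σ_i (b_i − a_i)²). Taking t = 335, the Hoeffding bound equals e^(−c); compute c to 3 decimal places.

Σ(b_i − a_i)² = 114·10² + 13·8² = 12232.
c = 2t² / 12232 = 2·335² / 12232 = 18.3494.

18.349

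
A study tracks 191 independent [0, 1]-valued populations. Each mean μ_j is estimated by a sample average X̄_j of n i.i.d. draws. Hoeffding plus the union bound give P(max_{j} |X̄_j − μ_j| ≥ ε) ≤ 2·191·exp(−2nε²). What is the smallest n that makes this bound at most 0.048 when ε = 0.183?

135

Need 2·191·exp(−2nε²) ≤ 0.048, i.e. exp(−2nε²) ≤ 0.048/382.
So 2nε² ≥ ln(382/0.048) = 8.981975.
Hence n ≥ 8.981975/(2·0.183²) = 134.103.
The smallest integer n is 135.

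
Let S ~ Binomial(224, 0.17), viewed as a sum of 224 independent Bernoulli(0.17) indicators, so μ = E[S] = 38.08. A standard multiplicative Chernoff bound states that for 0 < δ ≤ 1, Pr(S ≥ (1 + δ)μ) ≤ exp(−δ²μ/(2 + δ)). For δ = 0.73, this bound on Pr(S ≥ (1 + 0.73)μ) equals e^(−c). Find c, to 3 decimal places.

c = δ²μ/(2 + δ) = 0.73²·38.08/(2 + 0.73) = 7.4333.

7.433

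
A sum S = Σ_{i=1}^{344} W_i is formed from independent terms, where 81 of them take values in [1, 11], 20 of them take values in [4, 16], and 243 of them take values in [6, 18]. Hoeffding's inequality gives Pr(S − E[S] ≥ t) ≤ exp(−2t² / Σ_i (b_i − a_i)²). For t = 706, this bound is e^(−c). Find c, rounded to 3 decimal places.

21.684

Σ(b_i − a_i)² = 81·10² + 20·12² + 243·12² = 45972.
c = 2t² / 45972 = 2·706² / 45972 = 21.6843.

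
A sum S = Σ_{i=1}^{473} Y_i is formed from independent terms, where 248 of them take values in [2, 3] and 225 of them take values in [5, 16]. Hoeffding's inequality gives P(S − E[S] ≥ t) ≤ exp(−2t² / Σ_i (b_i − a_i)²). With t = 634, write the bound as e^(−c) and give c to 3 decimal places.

Σ(b_i − a_i)² = 248·1² + 225·11² = 27473.
c = 2t² / 27473 = 2·634² / 27473 = 29.2619.

29.262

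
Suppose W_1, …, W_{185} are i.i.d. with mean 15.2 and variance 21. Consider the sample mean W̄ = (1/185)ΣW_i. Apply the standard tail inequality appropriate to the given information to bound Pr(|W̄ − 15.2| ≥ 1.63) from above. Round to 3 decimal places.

With mean and variance of each term known, Chebyshev's inequality bounds the deviation of the sum (or sample mean).
Var(W̄) = Var(W_i)/n = 21/185 = 0.11351.
Chebyshev: Pr(|W̄ − 15.2| ≥ 1.63) ≤ Var(W̄)/(1.63)² = 21/(185·1.63²) = 0.0427.

0.043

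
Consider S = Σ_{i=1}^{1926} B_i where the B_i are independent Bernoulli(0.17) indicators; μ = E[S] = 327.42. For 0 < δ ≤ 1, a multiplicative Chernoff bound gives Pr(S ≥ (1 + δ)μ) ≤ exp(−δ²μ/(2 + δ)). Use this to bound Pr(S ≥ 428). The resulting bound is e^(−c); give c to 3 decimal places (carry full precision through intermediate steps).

13.392

Write 428 = (1 + δ)μ, so δ = 428/327.42 − 1 = 0.3071895…
Then the exponent is δ²μ/(2 + δ) = (428 − μ)² / (μ·(2 + δ)) = 13.391671.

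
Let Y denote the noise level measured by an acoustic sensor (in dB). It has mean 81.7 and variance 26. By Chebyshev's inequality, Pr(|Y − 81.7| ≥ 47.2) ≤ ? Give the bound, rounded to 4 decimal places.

Chebyshev: Pr(|Y − μ| ≥ t) ≤ Var(Y)/t².
Bound = 26 / 2227.84 = 0.0117.

0.0117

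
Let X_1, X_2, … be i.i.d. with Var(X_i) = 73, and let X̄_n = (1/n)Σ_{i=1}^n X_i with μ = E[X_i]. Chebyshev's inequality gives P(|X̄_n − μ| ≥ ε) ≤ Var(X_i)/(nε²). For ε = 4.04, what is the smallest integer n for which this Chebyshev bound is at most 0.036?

125

Require 73/(n·4.04²) ≤ 0.036, i.e. n ≥ 73/(0.036·4.04²) = 124.239.
The smallest integer n is 125.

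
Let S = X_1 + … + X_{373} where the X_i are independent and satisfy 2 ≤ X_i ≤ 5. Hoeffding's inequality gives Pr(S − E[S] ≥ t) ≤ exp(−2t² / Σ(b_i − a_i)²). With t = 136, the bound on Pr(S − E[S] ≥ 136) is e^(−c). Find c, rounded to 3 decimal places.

11.019

Σ(b_i − a_i)² = 373·(3)² = 3357.
c = 2t²/3357 = 2·136²/3357 = 11.0194.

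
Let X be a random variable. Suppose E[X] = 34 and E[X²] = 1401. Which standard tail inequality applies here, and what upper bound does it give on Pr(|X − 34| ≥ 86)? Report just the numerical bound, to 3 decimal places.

The first two moments determine the variance, so Chebyshev's inequality is the sharpest standard bound available.
Var(X) = E[X²] − (E[X])² = 1401 − 1156 = 245.
Chebyshev's inequality: Pr(|X − μ| ≥ t) ≤ Var(X)/t² = 245/7396 = 0.0331.

0.033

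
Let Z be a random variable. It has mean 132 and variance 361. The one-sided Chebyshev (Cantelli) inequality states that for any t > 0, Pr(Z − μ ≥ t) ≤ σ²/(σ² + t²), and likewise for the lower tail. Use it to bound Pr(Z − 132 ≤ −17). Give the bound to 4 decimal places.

Here σ² = 361 and t = 17, so σ² + t² = 650.
Cantelli's bound: 361/650 = 0.5554.

0.5554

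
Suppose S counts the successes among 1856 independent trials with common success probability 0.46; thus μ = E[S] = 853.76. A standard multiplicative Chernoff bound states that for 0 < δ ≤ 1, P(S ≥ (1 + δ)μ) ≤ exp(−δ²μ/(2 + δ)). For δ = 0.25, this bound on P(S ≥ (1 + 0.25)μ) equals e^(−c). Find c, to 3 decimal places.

23.716

c = δ²μ/(2 + δ) = 0.25²·853.76/(2 + 0.25) = 23.7156.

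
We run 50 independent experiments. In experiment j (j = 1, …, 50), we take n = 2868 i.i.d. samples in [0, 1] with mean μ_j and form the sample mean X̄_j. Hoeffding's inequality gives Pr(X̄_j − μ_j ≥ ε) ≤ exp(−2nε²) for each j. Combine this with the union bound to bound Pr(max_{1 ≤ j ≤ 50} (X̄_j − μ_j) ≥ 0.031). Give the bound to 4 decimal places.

0.2018

Per-experiment Hoeffding bound: exp(−2·2868·0.031²) = exp(−5.51230) = 0.0040368.
Union bound over 50 events: 50·0.0040368 = 0.20184.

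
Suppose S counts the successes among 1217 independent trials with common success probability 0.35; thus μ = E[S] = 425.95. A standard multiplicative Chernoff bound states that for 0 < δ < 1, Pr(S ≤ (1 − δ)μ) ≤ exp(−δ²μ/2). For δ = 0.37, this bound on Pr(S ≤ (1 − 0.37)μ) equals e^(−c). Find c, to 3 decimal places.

c = δ²μ/2 = 0.37²·425.95/2 = 29.1563.

29.156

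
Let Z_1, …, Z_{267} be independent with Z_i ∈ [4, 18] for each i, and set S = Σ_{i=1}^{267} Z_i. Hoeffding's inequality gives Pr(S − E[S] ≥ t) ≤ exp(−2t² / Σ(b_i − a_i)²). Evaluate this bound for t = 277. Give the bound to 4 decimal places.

Σ(b_i − a_i)² = 267·(14)² = 52332.
Exponent = 2·277²/52332 = 2.9324.
Bound = exp(−2.9324) = 0.05327.

0.0533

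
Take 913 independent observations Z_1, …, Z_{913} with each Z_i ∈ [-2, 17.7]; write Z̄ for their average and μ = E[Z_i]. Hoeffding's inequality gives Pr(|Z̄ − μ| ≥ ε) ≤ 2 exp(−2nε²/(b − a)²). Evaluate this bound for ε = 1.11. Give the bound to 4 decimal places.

0.0061

Exponent: 2nε²/(b − a)² = 2·913·1.11² / 19.7² = 5.79715.
Bound = 2·exp(−5.79715) = 0.00607.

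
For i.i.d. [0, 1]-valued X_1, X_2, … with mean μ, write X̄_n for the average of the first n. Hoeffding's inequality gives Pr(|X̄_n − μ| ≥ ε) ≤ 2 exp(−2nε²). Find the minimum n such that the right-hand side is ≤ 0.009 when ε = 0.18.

Require 2·exp(−2nε²) ≤ 0.009, i.e. 2nε² ≥ ln(2/0.009) = 5.403678.
So n ≥ 5.403678 / (2·0.18²) = 83.390.
The smallest integer n is 84.

84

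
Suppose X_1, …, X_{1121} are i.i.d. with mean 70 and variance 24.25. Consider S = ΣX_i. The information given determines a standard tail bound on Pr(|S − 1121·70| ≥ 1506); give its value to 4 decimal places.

0.0120

With mean and variance of each term known, Chebyshev's inequality bounds the deviation of the sum (or sample mean).
Var(S) = n·Var(X_i) = 1121·24.25 = 27184.25.
Chebyshev: Pr(|S − 1121·70| ≥ 1506) ≤ Var(S)/1506² = 27184.25/2268036 = 0.0120.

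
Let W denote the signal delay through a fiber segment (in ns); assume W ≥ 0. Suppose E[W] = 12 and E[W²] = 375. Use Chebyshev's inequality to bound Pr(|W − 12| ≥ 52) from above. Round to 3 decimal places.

Var(W) = E[W²] − (E[W])² = 375 − 144 = 231.
Chebyshev's inequality: Pr(|W − μ| ≥ t) ≤ Var(W)/t² = 231/2704 = 0.0854.

0.085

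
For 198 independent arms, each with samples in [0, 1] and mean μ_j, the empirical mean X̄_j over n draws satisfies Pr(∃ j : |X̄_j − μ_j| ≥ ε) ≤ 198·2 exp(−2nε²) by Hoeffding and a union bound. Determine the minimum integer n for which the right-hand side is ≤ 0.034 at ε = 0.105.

425

Need 2·198·exp(−2nε²) ≤ 0.034, i.e. exp(−2nε²) ≤ 0.034/396.
So 2nε² ≥ ln(396/0.034) = 9.362809.
Hence n ≥ 9.362809/(2·0.105²) = 424.617.
The smallest integer n is 425.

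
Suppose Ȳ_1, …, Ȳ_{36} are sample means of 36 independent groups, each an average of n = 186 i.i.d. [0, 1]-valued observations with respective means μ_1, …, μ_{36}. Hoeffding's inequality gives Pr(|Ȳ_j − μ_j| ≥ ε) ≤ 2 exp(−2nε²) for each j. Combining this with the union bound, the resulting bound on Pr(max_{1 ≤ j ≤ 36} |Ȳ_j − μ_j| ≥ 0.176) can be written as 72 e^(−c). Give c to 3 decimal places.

Union bound over the 36 events: Pr(max_{1 ≤ j ≤ 36} |Ȳ_j − μ_j| ≥ 0.176) ≤ 36·2·exp(−2nε²) = 72 exp(−2·186·0.176²).
So c = 2·186·0.176² = 11.5231.

11.523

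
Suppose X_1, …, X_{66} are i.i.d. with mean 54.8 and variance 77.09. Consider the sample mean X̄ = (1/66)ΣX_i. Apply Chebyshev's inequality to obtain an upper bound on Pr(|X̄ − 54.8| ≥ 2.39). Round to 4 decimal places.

Var(X̄) = Var(X_i)/n = 77.09/66 = 1.168.
Chebyshev: Pr(|X̄ − 54.8| ≥ 2.39) ≤ Var(X̄)/(2.39)² = 77.09/(66·2.39²) = 0.2045.

0.2045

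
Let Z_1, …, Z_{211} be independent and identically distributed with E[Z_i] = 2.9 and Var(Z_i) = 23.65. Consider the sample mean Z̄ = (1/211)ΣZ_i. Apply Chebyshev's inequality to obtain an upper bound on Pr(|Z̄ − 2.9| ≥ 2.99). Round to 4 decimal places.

Var(Z̄) = Var(Z_i)/n = 23.65/211 = 0.11209.
Chebyshev: Pr(|Z̄ − 2.9| ≥ 2.99) ≤ Var(Z̄)/(2.99)² = 23.65/(211·2.99²) = 0.0125.

0.0125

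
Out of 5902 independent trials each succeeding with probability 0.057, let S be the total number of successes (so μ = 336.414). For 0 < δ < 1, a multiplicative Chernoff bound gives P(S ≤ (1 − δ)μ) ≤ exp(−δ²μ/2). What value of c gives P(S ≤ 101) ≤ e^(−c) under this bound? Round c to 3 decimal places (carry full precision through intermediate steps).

82.368

Write 101 = (1 − δ)μ, so δ = 1 − 101/336.414 = 0.6997747…
Then the exponent is δ²μ/2 = (μ − 101)²/(2μ) = 82.368379.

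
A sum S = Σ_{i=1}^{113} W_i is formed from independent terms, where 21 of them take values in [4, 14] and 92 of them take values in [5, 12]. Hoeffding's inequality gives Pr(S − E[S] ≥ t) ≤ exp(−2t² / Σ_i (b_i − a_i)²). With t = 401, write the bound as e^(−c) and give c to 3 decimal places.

48.669

Σ(b_i − a_i)² = 21·10² + 92·7² = 6608.
c = 2t² / 6608 = 2·401² / 6608 = 48.6686.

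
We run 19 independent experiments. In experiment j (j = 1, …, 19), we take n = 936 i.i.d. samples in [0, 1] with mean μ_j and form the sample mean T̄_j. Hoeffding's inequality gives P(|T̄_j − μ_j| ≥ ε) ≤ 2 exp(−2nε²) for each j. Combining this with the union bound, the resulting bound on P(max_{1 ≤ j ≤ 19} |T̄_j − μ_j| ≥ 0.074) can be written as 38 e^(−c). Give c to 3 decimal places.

10.251

Union bound over the 19 events: P(max_{1 ≤ j ≤ 19} |T̄_j − μ_j| ≥ 0.074) ≤ 19·2·exp(−2nε²) = 38 exp(−2·936·0.074²).
So c = 2·936·0.074² = 10.2511.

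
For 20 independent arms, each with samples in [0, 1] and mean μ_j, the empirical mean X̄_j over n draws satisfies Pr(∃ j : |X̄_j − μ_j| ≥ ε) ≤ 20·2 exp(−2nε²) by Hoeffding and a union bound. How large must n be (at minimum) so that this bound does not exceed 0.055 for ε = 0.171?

Need 2·20·exp(−2nε²) ≤ 0.055, i.e. exp(−2nε²) ≤ 0.055/40.
So 2nε² ≥ ln(40/0.055) = 6.589302.
Hence n ≥ 6.589302/(2·0.171²) = 112.672.
The smallest integer n is 113.

113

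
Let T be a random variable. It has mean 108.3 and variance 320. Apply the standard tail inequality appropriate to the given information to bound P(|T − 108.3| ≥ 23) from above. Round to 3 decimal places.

0.605

Mean and variance are known, so Chebyshev's inequality applies.
Chebyshev: P(|T − μ| ≥ t) ≤ Var(T)/t².
Bound = 320 / 529 = 0.6049.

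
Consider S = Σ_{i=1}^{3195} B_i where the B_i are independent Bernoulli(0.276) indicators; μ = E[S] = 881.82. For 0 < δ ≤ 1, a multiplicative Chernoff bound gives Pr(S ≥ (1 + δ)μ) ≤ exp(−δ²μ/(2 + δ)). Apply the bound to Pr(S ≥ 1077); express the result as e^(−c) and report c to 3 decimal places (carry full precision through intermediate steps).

19.448

Write 1077 = (1 + δ)μ, so δ = 1077/881.82 − 1 = 0.2213377…
Then the exponent is δ²μ/(2 + δ) = (1077 − μ)² / (μ·(2 + δ)) = 19.448052.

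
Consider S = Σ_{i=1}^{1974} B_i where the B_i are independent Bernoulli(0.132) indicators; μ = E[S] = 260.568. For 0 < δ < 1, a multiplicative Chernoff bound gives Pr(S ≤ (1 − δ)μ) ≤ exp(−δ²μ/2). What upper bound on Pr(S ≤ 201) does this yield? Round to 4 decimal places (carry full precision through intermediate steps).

Write 201 = (1 − δ)μ, so δ = 1 − 201/260.568 = 0.2286083…
Then the exponent is δ²μ/2 = (μ − 201)²/(2μ) = 6.808869.
Bound = exp(−6.808869) = 0.00110.

0.0011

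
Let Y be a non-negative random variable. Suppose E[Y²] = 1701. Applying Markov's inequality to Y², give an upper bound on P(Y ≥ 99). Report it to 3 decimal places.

Since Y ≥ 0, the event {Y ≥ 99} is the same as {Y² ≥ 9801}.
Markov's inequality applied to Y² gives P(Y² ≥ 9801) ≤ E[Y²]/9801 = 1701/9801 = 0.1736.

0.174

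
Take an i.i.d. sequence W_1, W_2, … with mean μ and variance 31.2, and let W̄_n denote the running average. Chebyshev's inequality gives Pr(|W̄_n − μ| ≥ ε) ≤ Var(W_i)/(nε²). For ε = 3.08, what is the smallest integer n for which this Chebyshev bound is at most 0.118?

28

Require 31.2/(n·3.08²) ≤ 0.118, i.e. n ≥ 31.2/(0.118·3.08²) = 27.872.
The smallest integer n is 28.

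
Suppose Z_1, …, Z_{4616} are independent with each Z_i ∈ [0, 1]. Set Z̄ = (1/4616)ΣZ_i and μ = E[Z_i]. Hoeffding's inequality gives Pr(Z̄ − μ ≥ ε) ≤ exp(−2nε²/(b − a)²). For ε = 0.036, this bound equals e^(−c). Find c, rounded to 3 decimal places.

11.965

c = 2nε²/(b − a)² = 2·4616·0.036² / 1² = 11.9647.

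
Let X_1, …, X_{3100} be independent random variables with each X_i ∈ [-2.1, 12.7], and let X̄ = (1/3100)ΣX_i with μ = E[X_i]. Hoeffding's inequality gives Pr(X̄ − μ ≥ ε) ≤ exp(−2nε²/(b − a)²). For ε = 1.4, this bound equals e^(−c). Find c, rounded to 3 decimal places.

55.478

c = 2nε²/(b − a)² = 2·3100·1.4² / 14.8² = 55.4785.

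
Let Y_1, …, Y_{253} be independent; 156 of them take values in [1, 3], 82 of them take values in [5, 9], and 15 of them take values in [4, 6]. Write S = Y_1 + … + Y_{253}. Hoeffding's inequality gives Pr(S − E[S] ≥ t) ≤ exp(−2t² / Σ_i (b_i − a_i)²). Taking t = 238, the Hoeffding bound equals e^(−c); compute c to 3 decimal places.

56.758

Σ(b_i − a_i)² = 156·2² + 82·4² + 15·2² = 1996.
c = 2t² / 1996 = 2·238² / 1996 = 56.7575.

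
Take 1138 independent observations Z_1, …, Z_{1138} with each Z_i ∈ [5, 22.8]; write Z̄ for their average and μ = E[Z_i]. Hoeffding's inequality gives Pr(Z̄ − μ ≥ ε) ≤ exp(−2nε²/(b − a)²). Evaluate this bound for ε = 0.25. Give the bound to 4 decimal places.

0.6383

Exponent: 2nε²/(b − a)² = 2·1138·0.25² / 17.8² = 0.44896.
Bound = exp(−0.44896) = 0.63829.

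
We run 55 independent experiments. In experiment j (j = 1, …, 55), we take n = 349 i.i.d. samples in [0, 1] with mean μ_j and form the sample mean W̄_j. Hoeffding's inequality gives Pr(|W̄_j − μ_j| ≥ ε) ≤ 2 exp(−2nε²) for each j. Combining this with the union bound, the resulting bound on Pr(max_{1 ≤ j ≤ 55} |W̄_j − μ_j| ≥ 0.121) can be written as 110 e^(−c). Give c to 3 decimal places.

10.219

Union bound over the 55 events: Pr(max_{1 ≤ j ≤ 55} |W̄_j − μ_j| ≥ 0.121) ≤ 55·2·exp(−2nε²) = 110 exp(−2·349·0.121²).
So c = 2·349·0.121² = 10.2194.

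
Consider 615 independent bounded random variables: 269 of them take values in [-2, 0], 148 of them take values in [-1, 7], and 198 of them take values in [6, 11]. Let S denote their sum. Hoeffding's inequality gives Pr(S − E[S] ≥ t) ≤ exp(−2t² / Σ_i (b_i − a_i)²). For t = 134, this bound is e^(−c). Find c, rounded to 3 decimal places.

Σ(b_i − a_i)² = 269·2² + 148·8² + 198·5² = 15498.
c = 2t² / 15498 = 2·134² / 15498 = 2.3172.

2.317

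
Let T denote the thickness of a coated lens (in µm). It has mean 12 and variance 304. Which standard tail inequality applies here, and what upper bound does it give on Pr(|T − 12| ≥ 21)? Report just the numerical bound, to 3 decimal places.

0.689

Mean and variance are known, so Chebyshev's inequality applies.
Chebyshev: Pr(|T − μ| ≥ t) ≤ Var(T)/t².
Bound = 304 / 441 = 0.6893.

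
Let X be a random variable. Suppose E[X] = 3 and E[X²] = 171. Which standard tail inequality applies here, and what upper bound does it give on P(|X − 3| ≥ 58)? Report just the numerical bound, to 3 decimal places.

The first two moments determine the variance, so Chebyshev's inequality is the sharpest standard bound available.
Var(X) = E[X²] − (E[X])² = 171 − 9 = 162.
Chebyshev's inequality: P(|X − μ| ≥ t) ≤ Var(X)/t² = 162/3364 = 0.0482.

0.048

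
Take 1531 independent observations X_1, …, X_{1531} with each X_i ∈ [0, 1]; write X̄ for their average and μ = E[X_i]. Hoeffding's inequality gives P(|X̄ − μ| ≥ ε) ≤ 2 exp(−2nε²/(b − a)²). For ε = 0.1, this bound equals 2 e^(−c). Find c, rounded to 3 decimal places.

30.620

c = 2nε²/(b − a)² = 2·1531·0.1² / 1² = 30.6200.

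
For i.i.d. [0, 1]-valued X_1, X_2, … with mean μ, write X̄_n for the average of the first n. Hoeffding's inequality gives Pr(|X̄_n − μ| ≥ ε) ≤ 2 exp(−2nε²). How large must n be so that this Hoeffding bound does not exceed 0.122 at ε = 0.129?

85

Require 2·exp(−2nε²) ≤ 0.122, i.e. 2nε² ≥ ln(2/0.122) = 2.796881.
So n ≥ 2.796881 / (2·0.129²) = 84.036.
The smallest integer n is 85.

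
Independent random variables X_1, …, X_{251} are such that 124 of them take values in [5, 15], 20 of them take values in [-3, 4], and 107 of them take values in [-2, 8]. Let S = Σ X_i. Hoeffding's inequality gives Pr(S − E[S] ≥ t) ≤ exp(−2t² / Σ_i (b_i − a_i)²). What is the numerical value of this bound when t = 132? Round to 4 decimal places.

0.2352

Σ(b_i − a_i)² = 124·10² + 20·7² + 107·10² = 24080.
Exponent = 2·132² / 24080 = 1.44718.
Bound = exp(−1.44718) = 0.23523.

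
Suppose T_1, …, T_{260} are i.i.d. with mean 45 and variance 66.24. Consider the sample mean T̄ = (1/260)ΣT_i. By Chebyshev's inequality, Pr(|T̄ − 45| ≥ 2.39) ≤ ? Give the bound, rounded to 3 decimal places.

0.045

Var(T̄) = Var(T_i)/n = 66.24/260 = 0.25477.
Chebyshev: Pr(|T̄ − 45| ≥ 2.39) ≤ Var(T̄)/(2.39)² = 66.24/(260·2.39²) = 0.0446.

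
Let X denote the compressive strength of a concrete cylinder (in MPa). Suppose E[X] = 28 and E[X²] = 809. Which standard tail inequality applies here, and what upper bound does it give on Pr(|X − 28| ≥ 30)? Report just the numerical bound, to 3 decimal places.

0.028

The first two moments determine the variance, so Chebyshev's inequality is the sharpest standard bound available.
Var(X) = E[X²] − (E[X])² = 809 − 784 = 25.
Chebyshev's inequality: Pr(|X − μ| ≥ t) ≤ Var(X)/t² = 25/900 = 0.0278.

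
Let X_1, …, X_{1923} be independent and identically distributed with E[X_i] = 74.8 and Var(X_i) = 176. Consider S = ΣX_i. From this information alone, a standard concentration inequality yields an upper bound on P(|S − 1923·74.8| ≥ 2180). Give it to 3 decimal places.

0.071

With mean and variance of each term known, Chebyshev's inequality bounds the deviation of the sum (or sample mean).
Var(S) = n·Var(X_i) = 1923·176 = 338448.
Chebyshev: P(|S − 1923·74.8| ≥ 2180) ≤ Var(S)/2180² = 338448/4752400 = 0.0712.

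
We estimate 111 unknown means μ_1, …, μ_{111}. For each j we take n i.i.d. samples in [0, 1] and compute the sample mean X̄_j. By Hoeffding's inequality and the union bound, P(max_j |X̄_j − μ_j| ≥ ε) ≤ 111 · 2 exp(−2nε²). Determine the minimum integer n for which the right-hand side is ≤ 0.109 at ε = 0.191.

105

Need 2·111·exp(−2nε²) ≤ 0.109, i.e. exp(−2nε²) ≤ 0.109/222.
So 2nε² ≥ ln(222/0.109) = 7.619085.
Hence n ≥ 7.619085/(2·0.191²) = 104.425.
The smallest integer n is 105.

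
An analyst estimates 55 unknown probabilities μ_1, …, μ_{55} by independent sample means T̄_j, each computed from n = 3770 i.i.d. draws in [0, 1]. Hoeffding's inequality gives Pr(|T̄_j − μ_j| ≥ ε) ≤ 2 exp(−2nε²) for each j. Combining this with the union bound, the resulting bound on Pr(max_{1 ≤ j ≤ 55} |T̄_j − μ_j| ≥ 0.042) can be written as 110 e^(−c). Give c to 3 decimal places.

Union bound over the 55 events: Pr(max_{1 ≤ j ≤ 55} |T̄_j − μ_j| ≥ 0.042) ≤ 55·2·exp(−2nε²) = 110 exp(−2·3770·0.042²).
So c = 2·3770·0.042² = 13.3006.

13.301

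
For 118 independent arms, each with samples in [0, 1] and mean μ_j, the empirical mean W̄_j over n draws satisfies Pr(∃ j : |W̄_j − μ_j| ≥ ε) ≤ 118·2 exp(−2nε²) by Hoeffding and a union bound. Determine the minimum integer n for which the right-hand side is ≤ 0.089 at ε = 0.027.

5407

Need 2·118·exp(−2nε²) ≤ 0.089, i.e. exp(−2nε²) ≤ 0.089/236.
So 2nε² ≥ ln(236/0.089) = 7.882951.
Hence n ≥ 7.882951/(2·0.027²) = 5406.688.
The smallest integer n is 5407.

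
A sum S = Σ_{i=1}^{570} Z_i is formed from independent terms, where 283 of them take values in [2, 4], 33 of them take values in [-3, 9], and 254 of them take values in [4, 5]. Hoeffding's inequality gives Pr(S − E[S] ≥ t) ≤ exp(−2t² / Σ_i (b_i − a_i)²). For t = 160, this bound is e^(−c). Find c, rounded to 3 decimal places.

8.341

Σ(b_i − a_i)² = 283·2² + 33·12² + 254·1² = 6138.
c = 2t² / 6138 = 2·160² / 6138 = 8.3415.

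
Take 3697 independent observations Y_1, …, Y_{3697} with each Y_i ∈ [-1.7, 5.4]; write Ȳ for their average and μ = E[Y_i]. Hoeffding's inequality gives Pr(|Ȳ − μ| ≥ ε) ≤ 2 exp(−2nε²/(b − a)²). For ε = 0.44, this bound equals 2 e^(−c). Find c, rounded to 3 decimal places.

c = 2nε²/(b − a)² = 2·3697·0.44² / 7.1² = 28.3967.

28.397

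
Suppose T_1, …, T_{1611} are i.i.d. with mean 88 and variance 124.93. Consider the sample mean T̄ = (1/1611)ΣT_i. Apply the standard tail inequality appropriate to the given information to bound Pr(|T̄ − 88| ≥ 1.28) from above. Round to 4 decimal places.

0.0473

With mean and variance of each term known, Chebyshev's inequality bounds the deviation of the sum (or sample mean).
Var(T̄) = Var(T_i)/n = 124.93/1611 = 0.077548.
Chebyshev: Pr(|T̄ − 88| ≥ 1.28) ≤ Var(T̄)/(1.28)² = 124.93/(1611·1.28²) = 0.0473.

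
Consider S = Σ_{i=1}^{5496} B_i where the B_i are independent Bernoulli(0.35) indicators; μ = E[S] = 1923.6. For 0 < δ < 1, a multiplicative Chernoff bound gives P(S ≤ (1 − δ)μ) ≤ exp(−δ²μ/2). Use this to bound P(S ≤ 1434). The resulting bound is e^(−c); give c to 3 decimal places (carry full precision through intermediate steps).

Write 1434 = (1 − δ)μ, so δ = 1 − 1434/1923.6 = 0.2545228…
Then the exponent is δ²μ/2 = (μ − 1434)²/(2μ) = 62.307174.

62.307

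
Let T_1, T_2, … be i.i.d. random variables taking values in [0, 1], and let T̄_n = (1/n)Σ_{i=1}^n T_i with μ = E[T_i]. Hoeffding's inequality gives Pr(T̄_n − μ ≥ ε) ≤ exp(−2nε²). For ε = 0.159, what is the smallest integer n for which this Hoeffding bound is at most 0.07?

53

Require exp(−2nε²) ≤ 0.07, i.e. 2nε² ≥ ln(1/0.07) = 2.659260.
So n ≥ 2.659260 / (2·0.159²) = 52.594.
The smallest integer n is 53.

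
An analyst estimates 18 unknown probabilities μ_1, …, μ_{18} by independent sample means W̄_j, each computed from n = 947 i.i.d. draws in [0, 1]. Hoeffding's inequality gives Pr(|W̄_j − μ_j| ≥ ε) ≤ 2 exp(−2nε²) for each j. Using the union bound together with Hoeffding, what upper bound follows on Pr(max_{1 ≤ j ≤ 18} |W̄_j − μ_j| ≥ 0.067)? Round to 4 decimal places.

0.0073

Per-experiment Hoeffding bound: 2·exp(−2·947·0.067²) = 2·exp(−8.50217) = 0.00040606.
Union bound over 18 events: 18·0.00040606 = 0.00731.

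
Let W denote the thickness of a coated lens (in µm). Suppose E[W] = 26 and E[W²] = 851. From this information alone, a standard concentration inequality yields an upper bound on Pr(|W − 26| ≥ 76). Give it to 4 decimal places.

The first two moments determine the variance, so Chebyshev's inequality is the sharpest standard bound available.
Var(W) = E[W²] − (E[W])² = 851 − 676 = 175.
Chebyshev's inequality: Pr(|W − μ| ≥ t) ≤ Var(W)/t² = 175/5776 = 0.0303.

0.0303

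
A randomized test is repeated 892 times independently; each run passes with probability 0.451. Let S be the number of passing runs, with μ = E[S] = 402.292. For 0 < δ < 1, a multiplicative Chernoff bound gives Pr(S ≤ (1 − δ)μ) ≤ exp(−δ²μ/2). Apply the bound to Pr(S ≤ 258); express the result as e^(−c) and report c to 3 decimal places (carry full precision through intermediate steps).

Write 258 = (1 − δ)μ, so δ = 1 − 258/402.292 = 0.3586748…
Then the exponent is δ²μ/2 = (μ − 258)²/(2μ) = 25.876952.

25.877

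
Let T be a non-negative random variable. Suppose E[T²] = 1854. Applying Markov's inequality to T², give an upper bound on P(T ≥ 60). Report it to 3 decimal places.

Since T ≥ 0, the event {T ≥ 60} is the same as {T² ≥ 3600}.
Markov's inequality applied to T² gives P(T² ≥ 3600) ≤ E[T²]/3600 = 1854/3600 = 0.5150.

0.515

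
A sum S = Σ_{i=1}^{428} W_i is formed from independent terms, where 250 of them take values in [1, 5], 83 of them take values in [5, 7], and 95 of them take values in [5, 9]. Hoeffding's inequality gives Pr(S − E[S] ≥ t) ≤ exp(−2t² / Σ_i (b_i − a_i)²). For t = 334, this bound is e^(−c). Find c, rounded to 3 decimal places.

Σ(b_i − a_i)² = 250·4² + 83·2² + 95·4² = 5852.
c = 2t² / 5852 = 2·334² / 5852 = 38.1258.

38.126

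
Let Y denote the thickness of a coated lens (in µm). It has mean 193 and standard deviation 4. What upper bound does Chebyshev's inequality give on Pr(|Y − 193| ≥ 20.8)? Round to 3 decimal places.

Chebyshev: Pr(|Y − μ| ≥ t) ≤ Var(Y)/t².
Var(Y) = σ² = 4² = 16.
Bound = 16 / 432.64 = 0.0370.

0.037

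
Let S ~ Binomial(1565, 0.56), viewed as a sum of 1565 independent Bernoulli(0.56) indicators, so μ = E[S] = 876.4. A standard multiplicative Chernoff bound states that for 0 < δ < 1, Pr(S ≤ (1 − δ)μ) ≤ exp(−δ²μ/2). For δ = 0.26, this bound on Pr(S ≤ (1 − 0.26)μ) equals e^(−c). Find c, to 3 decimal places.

c = δ²μ/2 = 0.26²·876.4/2 = 29.6223.

29.622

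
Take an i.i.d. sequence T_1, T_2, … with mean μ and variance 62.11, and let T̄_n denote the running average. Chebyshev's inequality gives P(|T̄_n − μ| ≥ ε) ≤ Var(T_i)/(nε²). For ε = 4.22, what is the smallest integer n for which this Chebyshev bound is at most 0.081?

44

Require 62.11/(n·4.22²) ≤ 0.081, i.e. n ≥ 62.11/(0.081·4.22²) = 43.058.
The smallest integer n is 44.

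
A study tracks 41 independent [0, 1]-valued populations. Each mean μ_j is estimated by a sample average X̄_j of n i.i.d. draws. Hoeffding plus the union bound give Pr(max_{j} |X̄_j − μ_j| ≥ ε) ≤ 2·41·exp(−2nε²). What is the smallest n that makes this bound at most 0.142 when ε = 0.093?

Need 2·41·exp(−2nε²) ≤ 0.142, i.e. exp(−2nε²) ≤ 0.142/82.
So 2nε² ≥ ln(82/0.142) = 6.358647.
Hence n ≥ 6.358647/(2·0.093²) = 367.594.
The smallest integer n is 368.

368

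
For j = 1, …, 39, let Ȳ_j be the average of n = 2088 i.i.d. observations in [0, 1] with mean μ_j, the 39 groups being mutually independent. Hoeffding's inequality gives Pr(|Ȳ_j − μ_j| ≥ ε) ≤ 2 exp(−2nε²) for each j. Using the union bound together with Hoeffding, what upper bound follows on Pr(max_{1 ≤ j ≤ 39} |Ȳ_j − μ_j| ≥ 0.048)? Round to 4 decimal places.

Per-experiment Hoeffding bound: 2·exp(−2·2088·0.048²) = 2·exp(−9.62150) = 0.00013258.
Union bound over 39 events: 39·0.00013258 = 0.00517.

0.0052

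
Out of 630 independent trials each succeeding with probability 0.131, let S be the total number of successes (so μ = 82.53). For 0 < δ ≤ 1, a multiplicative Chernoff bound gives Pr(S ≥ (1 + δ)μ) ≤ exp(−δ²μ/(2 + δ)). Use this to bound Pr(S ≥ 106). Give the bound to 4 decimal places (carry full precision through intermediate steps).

Write 106 = (1 + δ)μ, so δ = 106/82.53 − 1 = 0.2843814…
Then the exponent is δ²μ/(2 + δ) = (106 − μ)² / (μ·(2 + δ)) = 2.921768.
Bound = exp(−2.921768) = 0.05384.

0.0538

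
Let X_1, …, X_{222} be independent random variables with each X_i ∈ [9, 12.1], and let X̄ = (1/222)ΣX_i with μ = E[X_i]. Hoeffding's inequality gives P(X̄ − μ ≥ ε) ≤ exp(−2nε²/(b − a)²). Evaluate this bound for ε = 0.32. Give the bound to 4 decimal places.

0.0088

Exponent: 2nε²/(b − a)² = 2·222·0.32² / 3.1² = 4.73107.
Bound = exp(−4.73107) = 0.00882.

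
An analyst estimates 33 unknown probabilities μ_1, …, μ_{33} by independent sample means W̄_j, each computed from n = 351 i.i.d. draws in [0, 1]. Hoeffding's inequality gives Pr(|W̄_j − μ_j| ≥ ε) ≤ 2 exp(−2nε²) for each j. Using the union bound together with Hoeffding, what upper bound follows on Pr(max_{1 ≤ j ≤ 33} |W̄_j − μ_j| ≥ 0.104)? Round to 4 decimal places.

Per-experiment Hoeffding bound: 2·exp(−2·351·0.104²) = 2·exp(−7.59283) = 0.0010081.
Union bound over 33 events: 33·0.0010081 = 0.03327.

0.0333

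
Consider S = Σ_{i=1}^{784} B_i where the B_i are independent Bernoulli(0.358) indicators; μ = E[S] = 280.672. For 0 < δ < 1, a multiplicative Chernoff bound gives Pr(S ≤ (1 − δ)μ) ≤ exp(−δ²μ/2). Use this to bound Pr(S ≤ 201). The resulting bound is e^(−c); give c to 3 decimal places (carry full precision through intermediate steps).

Write 201 = (1 − δ)μ, so δ = 1 − 201/280.672 = 0.2838616…
Then the exponent is δ²μ/2 = (μ − 201)²/(2μ) = 11.307910.

11.308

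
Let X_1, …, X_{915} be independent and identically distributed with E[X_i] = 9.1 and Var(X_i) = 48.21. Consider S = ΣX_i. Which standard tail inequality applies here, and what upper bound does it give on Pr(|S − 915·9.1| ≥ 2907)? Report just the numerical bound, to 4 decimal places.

With mean and variance of each term known, Chebyshev's inequality bounds the deviation of the sum (or sample mean).
Var(S) = n·Var(X_i) = 915·48.21 = 44112.15.
Chebyshev: Pr(|S − 915·9.1| ≥ 2907) ≤ Var(S)/2907² = 44112.15/8450649 = 0.0052.

0.0052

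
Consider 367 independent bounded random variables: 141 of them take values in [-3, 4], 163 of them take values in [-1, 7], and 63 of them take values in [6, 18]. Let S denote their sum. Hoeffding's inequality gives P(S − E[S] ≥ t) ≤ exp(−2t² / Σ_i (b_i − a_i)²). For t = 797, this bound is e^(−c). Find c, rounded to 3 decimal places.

Σ(b_i − a_i)² = 141·7² + 163·8² + 63·12² = 26413.
c = 2t² / 26413 = 2·797² / 26413 = 48.0982.

48.098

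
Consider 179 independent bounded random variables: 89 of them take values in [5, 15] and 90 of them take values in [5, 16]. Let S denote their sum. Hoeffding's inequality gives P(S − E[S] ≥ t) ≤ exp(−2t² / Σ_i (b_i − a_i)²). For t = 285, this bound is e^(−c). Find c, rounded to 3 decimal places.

Σ(b_i − a_i)² = 89·10² + 90·11² = 19790.
c = 2t² / 19790 = 2·285² / 19790 = 8.2087.

8.209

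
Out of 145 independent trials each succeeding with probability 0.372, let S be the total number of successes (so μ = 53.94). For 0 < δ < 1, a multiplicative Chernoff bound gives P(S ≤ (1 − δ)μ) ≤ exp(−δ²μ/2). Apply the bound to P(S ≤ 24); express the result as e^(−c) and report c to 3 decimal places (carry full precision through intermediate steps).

Write 24 = (1 − δ)μ, so δ = 1 − 24/53.94 = 0.5550612…
Then the exponent is δ²μ/2 = (μ − 24)²/(2μ) = 8.309266.

8.309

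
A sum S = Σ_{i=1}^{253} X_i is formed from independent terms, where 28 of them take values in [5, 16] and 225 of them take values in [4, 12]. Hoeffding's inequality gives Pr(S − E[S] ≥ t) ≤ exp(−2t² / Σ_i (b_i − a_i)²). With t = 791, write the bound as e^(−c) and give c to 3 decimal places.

70.349

Σ(b_i − a_i)² = 28·11² + 225·8² = 17788.
c = 2t² / 17788 = 2·791² / 17788 = 70.3487.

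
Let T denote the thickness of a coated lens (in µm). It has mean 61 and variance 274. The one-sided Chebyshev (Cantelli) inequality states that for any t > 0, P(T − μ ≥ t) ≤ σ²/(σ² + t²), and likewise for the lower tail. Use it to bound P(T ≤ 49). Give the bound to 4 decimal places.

0.6555

Here σ² = 274 and t = 12, so σ² + t² = 418.
Cantelli's bound: 274/418 = 0.6555.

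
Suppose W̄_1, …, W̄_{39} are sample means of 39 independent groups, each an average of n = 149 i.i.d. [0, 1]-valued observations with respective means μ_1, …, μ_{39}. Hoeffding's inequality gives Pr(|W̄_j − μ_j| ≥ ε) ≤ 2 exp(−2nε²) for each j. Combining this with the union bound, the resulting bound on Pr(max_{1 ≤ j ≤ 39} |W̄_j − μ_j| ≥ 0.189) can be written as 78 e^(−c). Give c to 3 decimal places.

Union bound over the 39 events: Pr(max_{1 ≤ j ≤ 39} |W̄_j − μ_j| ≥ 0.189) ≤ 39·2·exp(−2nε²) = 78 exp(−2·149·0.189²).
So c = 2·149·0.189² = 10.6449.

10.645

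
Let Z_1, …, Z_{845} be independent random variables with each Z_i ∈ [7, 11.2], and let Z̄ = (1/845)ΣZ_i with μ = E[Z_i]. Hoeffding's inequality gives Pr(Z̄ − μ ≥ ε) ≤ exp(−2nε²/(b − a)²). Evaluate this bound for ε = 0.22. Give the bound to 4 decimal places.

Exponent: 2nε²/(b − a)² = 2·845·0.22² / 4.2² = 4.63696.
Bound = exp(−4.63696) = 0.00969.

0.0097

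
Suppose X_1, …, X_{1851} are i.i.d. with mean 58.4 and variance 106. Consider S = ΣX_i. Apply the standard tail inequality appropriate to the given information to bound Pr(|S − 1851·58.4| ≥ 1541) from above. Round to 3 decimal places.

0.083

With mean and variance of each term known, Chebyshev's inequality bounds the deviation of the sum (or sample mean).
Var(S) = n·Var(X_i) = 1851·106 = 196206.
Chebyshev: Pr(|S − 1851·58.4| ≥ 1541) ≤ Var(S)/1541² = 196206/2374681 = 0.0826.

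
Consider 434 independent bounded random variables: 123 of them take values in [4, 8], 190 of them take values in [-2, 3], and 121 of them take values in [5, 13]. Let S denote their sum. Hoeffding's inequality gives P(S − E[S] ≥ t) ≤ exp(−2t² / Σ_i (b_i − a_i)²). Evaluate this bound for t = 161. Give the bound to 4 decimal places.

0.0277

Σ(b_i − a_i)² = 123·4² + 190·5² + 121·8² = 14462.
Exponent = 2·161² / 14462 = 3.58470.
Bound = exp(−3.58470) = 0.02774.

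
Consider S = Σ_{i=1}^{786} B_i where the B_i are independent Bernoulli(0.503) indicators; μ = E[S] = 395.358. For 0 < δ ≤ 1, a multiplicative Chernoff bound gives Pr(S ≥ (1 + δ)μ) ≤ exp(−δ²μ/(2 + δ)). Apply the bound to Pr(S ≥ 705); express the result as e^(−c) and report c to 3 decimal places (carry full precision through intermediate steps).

Write 705 = (1 + δ)μ, so δ = 705/395.358 − 1 = 0.783194…
Then the exponent is δ²μ/(2 + δ) = (705 − μ)² / (μ·(2 + δ)) = 87.133613.

87.134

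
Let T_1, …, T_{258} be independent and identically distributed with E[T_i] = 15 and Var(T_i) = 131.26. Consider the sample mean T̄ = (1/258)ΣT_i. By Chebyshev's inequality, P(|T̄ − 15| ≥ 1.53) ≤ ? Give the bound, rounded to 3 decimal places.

0.217

Var(T̄) = Var(T_i)/n = 131.26/258 = 0.50876.
Chebyshev: P(|T̄ − 15| ≥ 1.53) ≤ Var(T̄)/(1.53)² = 131.26/(258·1.53²) = 0.2173.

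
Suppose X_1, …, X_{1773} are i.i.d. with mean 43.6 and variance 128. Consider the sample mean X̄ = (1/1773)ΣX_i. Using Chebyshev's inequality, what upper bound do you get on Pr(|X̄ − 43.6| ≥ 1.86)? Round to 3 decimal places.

0.021

Var(X̄) = Var(X_i)/n = 128/1773 = 0.072194.
Chebyshev: Pr(|X̄ − 43.6| ≥ 1.86) ≤ Var(X̄)/(1.86)² = 128/(1773·1.86²) = 0.0209.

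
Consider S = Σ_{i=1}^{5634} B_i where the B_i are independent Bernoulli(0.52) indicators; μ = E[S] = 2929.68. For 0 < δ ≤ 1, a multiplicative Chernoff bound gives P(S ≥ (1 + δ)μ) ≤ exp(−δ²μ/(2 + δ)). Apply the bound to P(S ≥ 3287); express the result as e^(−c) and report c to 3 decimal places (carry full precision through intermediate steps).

Write 3287 = (1 + δ)μ, so δ = 3287/2929.68 − 1 = 0.1219655…
Then the exponent is δ²μ/(2 + δ) = (3287 − μ)² / (μ·(2 + δ)) = 20.537905.

20.538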